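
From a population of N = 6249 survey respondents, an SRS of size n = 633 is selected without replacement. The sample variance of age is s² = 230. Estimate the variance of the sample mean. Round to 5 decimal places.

0.32654

Under SRS without replacement, Var(ȳ) = (1 − f)·s²/n with f = n/N = 633/6249 = 0.10129621.
Var(ȳ) = (1 − 0.10129621)·230/633 = 0.89870379·0.36334913 = 0.32654324.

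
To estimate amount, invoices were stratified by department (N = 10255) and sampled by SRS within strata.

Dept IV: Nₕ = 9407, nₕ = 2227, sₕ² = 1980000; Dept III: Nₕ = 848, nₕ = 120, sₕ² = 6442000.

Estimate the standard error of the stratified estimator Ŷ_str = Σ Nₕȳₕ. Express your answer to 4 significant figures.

305300

Var(Ŷ_str) = Σₕ Nₕ²(1 − fₕ)sₕ²/nₕ.
Dept IV: 9407²·(1 − 2227/9407)·1980000/2227 = 6.0051044 × 10^10.
Dept III: 848²·(1 − 120/848)·6442000/120 = 3.3141084 × 10^10.
Sum = 9.3192128 × 10^10.
SE = √(9.3192128 × 10^10) = 305300.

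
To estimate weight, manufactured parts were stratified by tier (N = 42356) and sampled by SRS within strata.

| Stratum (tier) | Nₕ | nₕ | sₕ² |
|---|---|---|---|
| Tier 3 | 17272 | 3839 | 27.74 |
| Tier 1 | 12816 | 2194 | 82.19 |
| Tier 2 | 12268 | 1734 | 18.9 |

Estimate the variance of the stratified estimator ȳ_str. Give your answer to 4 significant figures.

Var(ȳ_str) = Σₕ Wₕ²(1 − fₕ)sₕ²/nₕ with Wₕ = Nₕ/N, N = 42356.
Tier 3: Wₕ = 0.40778166; term = 0.40778166²·(1 − 0.22226725)·27.74/3839 = 9.3448882 × 10^-4.
Tier 1: Wₕ = 0.30257815; term = 0.30257815²·(1 − 0.17119226)·82.19/2194 = 0.0028425707.
Tier 2: Wₕ = 0.28964019; term = 0.28964019²·(1 − 0.14134333)·18.9/1734 = 7.8514508 × 10^-4.
Sum = 0.0045622046.

0.004562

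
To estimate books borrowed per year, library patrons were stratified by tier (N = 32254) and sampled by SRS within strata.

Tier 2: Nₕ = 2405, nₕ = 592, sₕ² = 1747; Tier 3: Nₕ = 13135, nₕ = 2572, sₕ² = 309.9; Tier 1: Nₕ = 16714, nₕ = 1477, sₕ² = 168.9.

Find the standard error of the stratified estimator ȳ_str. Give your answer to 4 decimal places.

Var(ȳ_str) = Σₕ Wₕ²(1 − fₕ)sₕ²/nₕ with Wₕ = Nₕ/N, N = 32254.
Tier 2: Wₕ = 0.07456440; term = 0.07456440²·(1 − 0.24615385)·1747/592 = 0.012368497.
Tier 3: Wₕ = 0.40723631; term = 0.40723631²·(1 − 0.19581271)·309.9/2572 = 0.016069442.
Tier 1: Wₕ = 0.51819929; term = 0.51819929²·(1 − 0.08836903)·168.9/1477 = 0.0279938.
Sum = 0.056431739.
SE = √(0.056431739) = 0.2376.

0.2376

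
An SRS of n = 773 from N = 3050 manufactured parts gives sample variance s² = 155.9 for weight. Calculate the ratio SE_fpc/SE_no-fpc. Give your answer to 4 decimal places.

0.8640

f = n/N = 773/3050 = 0.25344262.
SE_no-fpc = √(s²/n) = 0.44908992; SE_fpc = √((1−f)s²/n) = 0.38802964.
Ratio = √(1−f) = 0.86403552.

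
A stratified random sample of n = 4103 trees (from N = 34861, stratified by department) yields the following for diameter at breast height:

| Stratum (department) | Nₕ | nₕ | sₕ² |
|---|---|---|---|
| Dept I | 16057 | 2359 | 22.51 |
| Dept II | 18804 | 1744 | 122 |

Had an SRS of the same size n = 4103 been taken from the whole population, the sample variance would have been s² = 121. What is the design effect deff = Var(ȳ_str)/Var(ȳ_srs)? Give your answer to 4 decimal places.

0.7760

Var(ȳ_str) = Σ Wₕ²(1−fₕ)sₕ²/nₕ with Wₕ = Nₕ/34861:
  Dept I: (16057/34861)²·(1−2359/16057)·22.51/2359 = 0.0017269885
  Dept II: (18804/34861)²·(1−1744/18804)·122/1744 = 0.018465579
  → Var(ȳ_str) = 0.020192568.
Var(ȳ_srs) = (1 − 4103/34861)·121/4103 = 0.026019689.
deff = 0.020192568 / 0.026019689 = 0.7760.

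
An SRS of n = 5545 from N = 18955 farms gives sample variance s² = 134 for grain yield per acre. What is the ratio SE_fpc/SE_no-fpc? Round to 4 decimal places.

0.8411

f = n/N = 5545/18955 = 0.29253495.
SE_no-fpc = √(s²/n) = 0.1554539; SE_fpc = √((1−f)s²/n) = 0.13075374.
Ratio = √(1−f) = 0.84110942.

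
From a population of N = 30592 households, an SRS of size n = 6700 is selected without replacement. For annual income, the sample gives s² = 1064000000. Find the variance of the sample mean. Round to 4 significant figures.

124000

Under SRS without replacement, Var(ȳ) = (1 − f)·s²/n with f = n/N = 6700/30592 = 0.21901151.
Var(ȳ) = (1 − 0.21901151)·1064000000/6700 = 0.78098849·158805.97 = 124025.64.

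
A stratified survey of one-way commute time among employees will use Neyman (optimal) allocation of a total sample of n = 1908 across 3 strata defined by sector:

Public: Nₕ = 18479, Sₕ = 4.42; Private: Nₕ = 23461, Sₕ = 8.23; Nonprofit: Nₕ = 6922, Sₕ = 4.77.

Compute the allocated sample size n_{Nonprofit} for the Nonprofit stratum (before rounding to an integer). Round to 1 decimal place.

204.7

Neyman allocation: nₕ = n·NₕSₕ / Σⱼ NⱼSⱼ.
Σ NⱼSⱼ = 18479·4.42 + 23461·8.23 + 6922·4.77 = 307779.15.
n_{Nonprofit} = 1908·6922·4.77 / 307779.15 = 204.7.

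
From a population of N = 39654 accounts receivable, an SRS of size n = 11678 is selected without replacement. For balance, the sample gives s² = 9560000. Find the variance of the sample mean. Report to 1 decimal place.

Under SRS without replacement, Var(ȳ) = (1 − f)·s²/n with f = n/N = 11678/39654 = 0.29449740.
Var(ȳ) = (1 − 0.29449740)·9560000/11678 = 0.70550260·818.63333 = 577.54794.

577.5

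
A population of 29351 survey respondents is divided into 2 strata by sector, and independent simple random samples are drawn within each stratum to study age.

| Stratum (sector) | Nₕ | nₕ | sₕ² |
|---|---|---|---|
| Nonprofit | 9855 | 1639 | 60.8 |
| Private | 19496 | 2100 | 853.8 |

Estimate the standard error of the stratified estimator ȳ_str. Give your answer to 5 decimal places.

Var(ȳ_str) = Σₕ Wₕ²(1 − fₕ)sₕ²/nₕ with Wₕ = Nₕ/N, N = 29351.
Nonprofit: Wₕ = 0.33576369; term = 0.33576369²·(1 − 0.16631152)·60.8/1639 = 0.0034865499.
Private: Wₕ = 0.66423631; term = 0.66423631²·(1 − 0.10771440)·853.8/2100 = 0.16006116.
Sum = 0.16354771.
SE = √(0.16354771) = 0.40441.

0.40441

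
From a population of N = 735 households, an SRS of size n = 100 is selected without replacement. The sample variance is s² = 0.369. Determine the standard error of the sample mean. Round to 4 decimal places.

0.0565

Under SRS without replacement, Var(ȳ) = (1 − f)·s²/n with f = n/N = 100/735 = 0.13605442.
Var(ȳ) = (1 − 0.13605442)·0.369/100 = 0.86394558·0.00369 = 0.0031879592.
SE(ȳ) = √(0.0031879592) = 0.0565.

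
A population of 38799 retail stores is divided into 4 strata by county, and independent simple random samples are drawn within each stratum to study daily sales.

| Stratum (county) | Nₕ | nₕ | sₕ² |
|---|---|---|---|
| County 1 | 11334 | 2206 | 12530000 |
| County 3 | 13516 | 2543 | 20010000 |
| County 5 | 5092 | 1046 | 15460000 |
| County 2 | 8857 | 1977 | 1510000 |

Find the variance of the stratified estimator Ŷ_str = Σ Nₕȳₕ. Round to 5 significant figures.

Var(Ŷ_str) = Σₕ Nₕ²(1 − fₕ)sₕ²/nₕ.
County 1: 11334²·(1 − 2206/11334)·12530000/2206 = 5.876306 × 10^11.
County 3: 13516²·(1 − 2543/13516)·20010000/2543 = 1.1670092 × 10^12.
County 5: 5092²·(1 − 1046/5092)·15460000/1046 = 3.0450335 × 10^11.
County 2: 8857²·(1 − 1977/8857)·1510000/1977 = 4.6542034 × 10^10.
Sum = 2.1056852 × 10^12.

2.1057 × 10^12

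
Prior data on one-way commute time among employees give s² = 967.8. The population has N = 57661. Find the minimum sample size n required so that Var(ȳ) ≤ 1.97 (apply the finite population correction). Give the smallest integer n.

Without fpc, n₀ = s²/D = 967.8/1.97 = 491.2690.
With fpc, (1 − n/N)·s²/n ≤ D requires n ≥ n₀/(1 + n₀/N) = 491.2690/(1 + 491.2690/57661) = 487.1188.
Rounding up, n = 488.

488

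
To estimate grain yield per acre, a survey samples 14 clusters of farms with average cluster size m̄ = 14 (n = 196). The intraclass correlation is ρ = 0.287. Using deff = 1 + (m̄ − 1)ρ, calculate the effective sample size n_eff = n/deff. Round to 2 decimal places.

deff = 1 + (14 − 1)·0.287 = 1 + 3.731 = 4.731.
n_eff = 196 / 4.731 = 41.43.

41.43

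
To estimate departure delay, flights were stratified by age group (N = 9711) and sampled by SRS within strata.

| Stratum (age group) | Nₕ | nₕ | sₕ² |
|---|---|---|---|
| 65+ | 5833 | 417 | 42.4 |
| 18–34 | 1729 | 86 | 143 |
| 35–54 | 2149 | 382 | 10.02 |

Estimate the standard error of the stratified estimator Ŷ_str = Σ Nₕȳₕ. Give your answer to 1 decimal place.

Var(Ŷ_str) = Σₕ Nₕ²(1 − fₕ)sₕ²/nₕ.
65+: 5833²·(1 − 417/5833)·42.4/417 = 3.2121841 × 10^6.
18–34: 1729²·(1 − 86/1729)·143/86 = 4.7235677 × 10^6.
35–54: 2149²·(1 − 382/2149)·10.02/382 = 99604.125.
Sum = 8.0353559 × 10^6.
SE = √(8.0353559 × 10^6) = 2834.7.

2834.7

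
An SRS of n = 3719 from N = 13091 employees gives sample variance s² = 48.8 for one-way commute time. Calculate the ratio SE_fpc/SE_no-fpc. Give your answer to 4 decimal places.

0.8461

f = n/N = 3719/13091 = 0.28408830.
SE_no-fpc = √(s²/n) = 0.11455046; SE_fpc = √((1−f)s²/n) = 0.096922934.
Ratio = √(1−f) = 0.84611565.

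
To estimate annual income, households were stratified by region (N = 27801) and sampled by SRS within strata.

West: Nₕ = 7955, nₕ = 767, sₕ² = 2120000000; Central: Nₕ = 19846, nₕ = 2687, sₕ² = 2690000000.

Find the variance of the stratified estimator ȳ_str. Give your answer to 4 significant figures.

Var(ȳ_str) = Σₕ Wₕ²(1 − fₕ)sₕ²/nₕ with Wₕ = Nₕ/N, N = 27801.
West: Wₕ = 0.28614079; term = 0.28614079²·(1 − 0.09641735)·2120000000/767 = 204488.04.
Central: Wₕ = 0.71385921; term = 0.71385921²·(1 − 0.13539252)·2690000000/2687 = 441091.55.
Sum = 645579.59.

645600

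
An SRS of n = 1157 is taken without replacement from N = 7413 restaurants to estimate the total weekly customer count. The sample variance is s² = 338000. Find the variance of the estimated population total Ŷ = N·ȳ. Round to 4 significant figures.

Var(Ŷ) = N²·Var(ȳ) = N²·(1 − n/N)·s²/n.
f = 1157/7413 = 0.15607716; Var(ȳ) = 0.84392284·338000/1157 = 246.53926.
Var(Ŷ) = 7413² · 246.53926 = 1.3547966 × 10^10.

1.355 × 10^10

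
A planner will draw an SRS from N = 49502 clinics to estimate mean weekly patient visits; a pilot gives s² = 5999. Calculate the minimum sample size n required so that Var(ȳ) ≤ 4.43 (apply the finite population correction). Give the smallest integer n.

Without fpc, n₀ = s²/D = 5999/4.43 = 1354.1761.
With fpc, (1 − n/N)·s²/n ≤ D requires n ≥ n₀/(1 + n₀/N) = 1354.1761/(1 + 1354.1761/49502) = 1318.1177.
Rounding up, n = 1319.

1319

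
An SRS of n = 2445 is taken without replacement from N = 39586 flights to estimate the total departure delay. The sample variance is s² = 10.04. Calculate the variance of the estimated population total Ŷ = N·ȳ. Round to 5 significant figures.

6.0374 × 10^6

Var(Ŷ) = N²·Var(ȳ) = N²·(1 − n/N)·s²/n.
f = 2445/39586 = 0.06176426; Var(ȳ) = 0.93823574·10.04/2445 = 0.0038527144.
Var(Ŷ) = 39586² · 0.0038527144 = 6.0374015 × 10^6.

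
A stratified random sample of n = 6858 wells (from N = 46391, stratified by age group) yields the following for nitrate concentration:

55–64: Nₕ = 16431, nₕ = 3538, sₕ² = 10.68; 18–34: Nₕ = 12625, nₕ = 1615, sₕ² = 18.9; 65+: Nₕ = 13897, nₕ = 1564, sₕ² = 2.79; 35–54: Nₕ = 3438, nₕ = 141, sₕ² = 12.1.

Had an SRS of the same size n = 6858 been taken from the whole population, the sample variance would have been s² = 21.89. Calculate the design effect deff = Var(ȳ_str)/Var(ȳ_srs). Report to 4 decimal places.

Var(ȳ_str) = Σ Wₕ²(1−fₕ)sₕ²/nₕ with Wₕ = Nₕ/46391:
  55–64: (16431/46391)²·(1−3538/16431)·10.68/3538 = 2.9714193 × 10^-4
  18–34: (12625/46391)²·(1−1615/12625)·18.9/1615 = 7.5585852 × 10^-4
  65+: (13897/46391)²·(1−1564/13897)·2.79/1564 = 1.4206588 × 10^-4
  35–54: (3438/46391)²·(1−141/3438)·12.1/141 = 4.5198457 × 10^-4
  → Var(ȳ_str) = 0.0016470509.
Var(ȳ_srs) = (1 − 6858/46391)·21.89/6858 = 0.0027200339.
deff = 0.0016470509 / 0.0027200339 = 0.6055.

0.6055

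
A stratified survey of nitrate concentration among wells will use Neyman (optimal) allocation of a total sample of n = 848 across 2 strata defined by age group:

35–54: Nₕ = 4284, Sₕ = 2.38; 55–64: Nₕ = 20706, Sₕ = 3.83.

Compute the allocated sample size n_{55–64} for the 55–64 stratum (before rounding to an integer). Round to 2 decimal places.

751.39

Neyman allocation: nₕ = n·NₕSₕ / Σⱼ NⱼSⱼ.
Σ NⱼSⱼ = 4284·2.38 + 20706·3.83 = 89499.9.
n_{55–64} = 848·20706·3.83 / 89499.9 = 751.39.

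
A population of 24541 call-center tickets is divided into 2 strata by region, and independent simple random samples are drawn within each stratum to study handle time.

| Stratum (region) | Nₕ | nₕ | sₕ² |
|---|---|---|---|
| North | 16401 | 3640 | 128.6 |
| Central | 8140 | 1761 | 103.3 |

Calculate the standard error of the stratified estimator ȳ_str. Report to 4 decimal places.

0.1317

Var(ȳ_str) = Σₕ Wₕ²(1 − fₕ)sₕ²/nₕ with Wₕ = Nₕ/N, N = 24541.
North: Wₕ = 0.66831017; term = 0.66831017²·(1 − 0.22193769)·128.6/3640 = 0.012277505.
Central: Wₕ = 0.33168983; term = 0.33168983²·(1 − 0.21633907)·103.3/1761 = 0.0050574717.
Sum = 0.017334977.
SE = √(0.017334977) = 0.1317.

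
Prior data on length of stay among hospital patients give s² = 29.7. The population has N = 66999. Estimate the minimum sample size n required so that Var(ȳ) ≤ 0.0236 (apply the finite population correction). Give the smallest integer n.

1236

Without fpc, n₀ = s²/D = 29.7/0.0236 = 1258.4746.
With fpc, (1 − n/N)·s²/n ≤ D requires n ≥ n₀/(1 + n₀/N) = 1258.4746/(1 + 1258.4746/66999) = 1235.2719.
Rounding up, n = 1236.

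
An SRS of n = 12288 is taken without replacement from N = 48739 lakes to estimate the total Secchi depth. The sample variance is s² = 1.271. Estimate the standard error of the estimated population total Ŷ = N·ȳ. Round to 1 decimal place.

Var(Ŷ) = N²·Var(ȳ) = N²·(1 − n/N)·s²/n.
f = 12288/48739 = 0.25211843; Var(ȳ) = 0.74788157·1.271/12288 = 7.7356566 × 10^-5.
Var(Ŷ) = 48739² · (7.7356566 × 10^-5) = 183759.76.
SE(Ŷ) = √(183759.76) = 428.7.

428.7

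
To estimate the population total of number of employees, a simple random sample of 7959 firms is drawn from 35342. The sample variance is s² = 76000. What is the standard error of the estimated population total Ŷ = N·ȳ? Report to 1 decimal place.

96131.0

Var(Ŷ) = N²·Var(ȳ) = N²·(1 − n/N)·s²/n.
f = 7959/35342 = 0.22519948; Var(ȳ) = 0.77480052·76000/7959 = 7.3985224.
Var(Ŷ) = 35342² · 7.3985224 = 9.2411759 × 10^9.
SE(Ŷ) = √(9.2411759 × 10^9) = 96131.0.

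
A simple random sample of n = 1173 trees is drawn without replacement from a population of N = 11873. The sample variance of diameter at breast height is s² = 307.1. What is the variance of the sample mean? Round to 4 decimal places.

Under SRS without replacement, Var(ȳ) = (1 − f)·s²/n with f = n/N = 1173/11873 = 0.09879559.
Var(ȳ) = (1 − 0.09879559)·307.1/1173 = 0.90120441·0.26180733 = 0.23594192.

0.2359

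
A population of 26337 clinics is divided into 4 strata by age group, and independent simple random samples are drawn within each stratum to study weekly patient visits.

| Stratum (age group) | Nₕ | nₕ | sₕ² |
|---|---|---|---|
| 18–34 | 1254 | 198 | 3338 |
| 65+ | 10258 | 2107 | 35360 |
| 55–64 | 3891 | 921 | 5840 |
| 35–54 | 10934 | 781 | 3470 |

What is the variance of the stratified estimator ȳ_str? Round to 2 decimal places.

Var(ȳ_str) = Σₕ Wₕ²(1 − fₕ)sₕ²/nₕ with Wₕ = Nₕ/N, N = 26337.
18–34: Wₕ = 0.04761362; term = 0.04761362²·(1 − 0.15789474)·3338/198 = 0.032184739.
65+: Wₕ = 0.38949007; term = 0.38949007²·(1 − 0.20540066)·35360/2107 = 2.0229665.
55–64: Wₕ = 0.14773892; term = 0.14773892²·(1 − 0.23670008)·5840/921 = 0.10564241.
35–54: Wₕ = 0.41515738; term = 0.41515738²·(1 − 0.07142857)·3470/781 = 0.71108135.
Sum = 2.871875.

2.87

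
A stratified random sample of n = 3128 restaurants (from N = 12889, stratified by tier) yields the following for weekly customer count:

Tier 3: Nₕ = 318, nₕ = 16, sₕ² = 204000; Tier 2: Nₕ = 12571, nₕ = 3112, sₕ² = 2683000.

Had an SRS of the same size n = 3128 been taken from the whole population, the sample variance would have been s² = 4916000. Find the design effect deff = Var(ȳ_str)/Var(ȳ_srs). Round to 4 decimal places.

0.5247

Var(ȳ_str) = Σ Wₕ²(1−fₕ)sₕ²/nₕ with Wₕ = Nₕ/12889:
  Tier 3: (318/12889)²·(1−16/318)·204000/16 = 7.3706502
  Tier 2: (12571/12889)²·(1−3112/12571)·2683000/3112 = 617.10304
  → Var(ȳ_str) = 624.47369.
Var(ȳ_srs) = (1 − 3128/12889)·4916000/3128 = 1190.2007.
deff = 624.47369 / 1190.2007 = 0.5247.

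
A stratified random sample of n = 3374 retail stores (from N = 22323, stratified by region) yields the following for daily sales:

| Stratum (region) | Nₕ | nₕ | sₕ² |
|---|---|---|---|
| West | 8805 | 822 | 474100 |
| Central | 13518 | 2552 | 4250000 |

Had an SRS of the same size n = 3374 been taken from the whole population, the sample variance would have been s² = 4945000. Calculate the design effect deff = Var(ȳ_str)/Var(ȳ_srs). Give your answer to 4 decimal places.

0.4636

Var(ȳ_str) = Σ Wₕ²(1−fₕ)sₕ²/nₕ with Wₕ = Nₕ/22323:
  West: (8805/22323)²·(1−822/8805)·474100/822 = 81.355798
  Central: (13518/22323)²·(1−2552/13518)·4250000/2552 = 495.40892
  → Var(ȳ_str) = 576.76472.
Var(ȳ_srs) = (1 − 3374/22323)·4945000/3374 = 1244.099.
deff = 576.76472 / 1244.099 = 0.4636.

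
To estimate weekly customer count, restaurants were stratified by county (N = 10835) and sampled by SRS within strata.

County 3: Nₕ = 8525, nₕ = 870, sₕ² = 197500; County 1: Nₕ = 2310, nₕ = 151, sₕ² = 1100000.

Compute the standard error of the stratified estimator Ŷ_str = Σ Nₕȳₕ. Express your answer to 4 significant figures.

Var(Ŷ_str) = Σₕ Nₕ²(1 − fₕ)sₕ²/nₕ.
County 3: 8525²·(1 − 870/8525)·197500/870 = 1.4814515 × 10^10.
County 1: 2310²·(1 − 151/2310)·1100000/151 = 3.6331252 × 10^10.
Sum = 5.1145767 × 10^10.
SE = √(5.1145767 × 10^10) = 226200.

226200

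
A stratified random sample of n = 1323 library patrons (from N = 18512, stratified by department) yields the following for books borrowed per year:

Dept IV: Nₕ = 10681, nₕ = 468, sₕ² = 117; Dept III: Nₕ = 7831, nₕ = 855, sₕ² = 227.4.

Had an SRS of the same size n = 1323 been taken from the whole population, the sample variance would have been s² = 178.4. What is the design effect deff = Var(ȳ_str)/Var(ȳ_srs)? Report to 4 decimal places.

0.9742

Var(ȳ_str) = Σ Wₕ²(1−fₕ)sₕ²/nₕ with Wₕ = Nₕ/18512:
  Dept IV: (10681/18512)²·(1−468/10681)·117/468 = 0.079579017
  Dept III: (7831/18512)²·(1−855/7831)·227.4/855 = 0.042397608
  → Var(ȳ_str) = 0.12197663.
Var(ȳ_srs) = (1 − 1323/18512)·178.4/1323 = 0.12520806.
deff = 0.12197663 / 0.12520806 = 0.9742.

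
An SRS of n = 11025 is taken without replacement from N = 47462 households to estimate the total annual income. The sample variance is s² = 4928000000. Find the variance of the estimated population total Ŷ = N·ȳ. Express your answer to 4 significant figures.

7.730 × 10^14

Var(Ŷ) = N²·Var(ȳ) = N²·(1 − n/N)·s²/n.
f = 11025/47462 = 0.23229110; Var(ȳ) = 0.76770890·4928000000/11025 = 343153.69.
Var(Ŷ) = 47462² · 343153.69 = 7.7300222 × 10^14.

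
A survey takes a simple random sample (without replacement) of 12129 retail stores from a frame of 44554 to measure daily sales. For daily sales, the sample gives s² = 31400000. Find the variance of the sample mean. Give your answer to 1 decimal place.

Under SRS without replacement, Var(ȳ) = (1 − f)·s²/n with f = n/N = 12129/44554 = 0.27223145.
Var(ȳ) = (1 − 0.27223145)·31400000/12129 = 0.72776855·2588.8367 = 1884.0739.

1884.1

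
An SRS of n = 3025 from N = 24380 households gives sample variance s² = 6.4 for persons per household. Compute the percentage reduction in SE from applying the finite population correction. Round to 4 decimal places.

6.4092

f = n/N = 3025/24380 = 0.12407711.
SE_no-fpc = √(s²/n) = 0.045996766; SE_fpc = √((1−f)s²/n) = 0.043048719.
Ratio = √(1−f) = 0.93590752. Reduction = 100·(1 − 0.93590752) = 6.4092%.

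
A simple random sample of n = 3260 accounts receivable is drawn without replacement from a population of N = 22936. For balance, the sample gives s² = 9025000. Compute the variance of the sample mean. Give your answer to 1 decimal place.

Under SRS without replacement, Var(ȳ) = (1 − f)·s²/n with f = n/N = 3260/22936 = 0.14213464.
Var(ȳ) = (1 − 0.14213464)·9025000/3260 = 0.85786536·2768.4049 = 2374.9187.

2374.9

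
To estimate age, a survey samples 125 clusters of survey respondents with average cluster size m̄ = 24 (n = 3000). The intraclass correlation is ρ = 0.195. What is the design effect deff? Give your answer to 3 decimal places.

deff = 1 + (24 − 1)·0.195 = 1 + 4.485 = 5.485.

5.485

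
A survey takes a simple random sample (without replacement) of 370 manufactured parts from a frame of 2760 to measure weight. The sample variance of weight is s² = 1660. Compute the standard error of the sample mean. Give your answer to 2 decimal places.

1.97

Under SRS without replacement, Var(ȳ) = (1 − f)·s²/n with f = n/N = 370/2760 = 0.13405797.
Var(ȳ) = (1 − 0.13405797)·1660/370 = 0.86594203·4.4864865 = 3.8850372.
SE(ȳ) = √(3.8850372) = 1.97.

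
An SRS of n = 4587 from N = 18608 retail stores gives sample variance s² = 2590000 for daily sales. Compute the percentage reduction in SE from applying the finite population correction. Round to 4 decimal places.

f = n/N = 4587/18608 = 0.24650688.
SE_no-fpc = √(s²/n) = 23.762138; SE_fpc = √((1−f)s²/n) = 20.626482.
Ratio = √(1−f) = 0.86803982. Reduction = 100·(1 − 0.86803982) = 13.1960%.

13.1960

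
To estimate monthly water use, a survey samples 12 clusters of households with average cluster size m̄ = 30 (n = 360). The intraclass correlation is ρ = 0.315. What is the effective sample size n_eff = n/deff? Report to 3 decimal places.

35.520

deff = 1 + (30 − 1)·0.315 = 1 + 9.135 = 10.135.
n_eff = 360 / 10.135 = 35.520.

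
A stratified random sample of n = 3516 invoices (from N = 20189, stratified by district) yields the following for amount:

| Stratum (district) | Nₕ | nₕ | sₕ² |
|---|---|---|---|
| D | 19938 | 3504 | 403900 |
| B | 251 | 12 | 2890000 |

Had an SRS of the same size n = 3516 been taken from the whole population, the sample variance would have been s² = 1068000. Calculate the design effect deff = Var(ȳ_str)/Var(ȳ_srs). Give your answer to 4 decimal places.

Var(ȳ_str) = Σ Wₕ²(1−fₕ)sₕ²/nₕ with Wₕ = Nₕ/20189:
  D: (19938/20189)²·(1−3504/19938)·403900/3504 = 92.662714
  B: (251/20189)²·(1−12/251)·2890000/12 = 35.445296
  → Var(ȳ_str) = 128.10801.
Var(ȳ_srs) = (1 − 3516/20189)·1068000/3516 = 250.85417.
deff = 128.10801 / 250.85417 = 0.5107.

0.5107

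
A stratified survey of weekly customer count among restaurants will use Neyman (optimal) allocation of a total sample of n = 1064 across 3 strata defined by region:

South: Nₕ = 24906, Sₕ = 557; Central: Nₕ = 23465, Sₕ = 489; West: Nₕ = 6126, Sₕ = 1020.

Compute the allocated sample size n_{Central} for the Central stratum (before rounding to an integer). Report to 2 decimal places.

Neyman allocation: nₕ = n·NₕSₕ / Σⱼ NⱼSⱼ.
Σ NⱼSⱼ = 24906·557 + 23465·489 + 6126·1020 = 3.1595547 × 10^7.
n_{Central} = 1064·23465·489 / (3.1595547 × 10^7) = 386.41.

386.41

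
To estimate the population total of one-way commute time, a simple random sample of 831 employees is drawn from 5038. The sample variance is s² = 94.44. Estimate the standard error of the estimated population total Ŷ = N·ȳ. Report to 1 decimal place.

1552.0

Var(Ŷ) = N²·Var(ȳ) = N²·(1 − n/N)·s²/n.
f = 831/5038 = 0.16494641; Var(ȳ) = 0.83505359·94.44/831 = 0.094900675.
Var(Ŷ) = 5038² · 0.094900675 = 2.4087162 × 10^6.
SE(Ŷ) = √(2.4087162 × 10^6) = 1552.0.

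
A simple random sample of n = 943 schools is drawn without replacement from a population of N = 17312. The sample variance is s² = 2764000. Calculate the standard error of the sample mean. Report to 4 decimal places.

Under SRS without replacement, Var(ȳ) = (1 − f)·s²/n with f = n/N = 943/17312 = 0.05447089.
Var(ȳ) = (1 − 0.05447089)·2764000/943 = 0.94552911·2931.071 = 2771.413.
SE(ȳ) = √(2771.413) = 52.6442.

52.6442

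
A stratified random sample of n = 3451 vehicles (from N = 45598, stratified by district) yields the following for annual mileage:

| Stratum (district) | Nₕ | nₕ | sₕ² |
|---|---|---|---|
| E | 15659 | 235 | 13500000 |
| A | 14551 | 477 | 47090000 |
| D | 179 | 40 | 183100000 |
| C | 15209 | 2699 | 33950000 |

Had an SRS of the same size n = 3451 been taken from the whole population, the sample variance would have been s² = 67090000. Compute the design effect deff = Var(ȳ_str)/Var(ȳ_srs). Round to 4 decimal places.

Var(ȳ_str) = Σ Wₕ²(1−fₕ)sₕ²/nₕ with Wₕ = Nₕ/45598:
  E: (15659/45598)²·(1−235/15659)·13500000/235 = 6673.2187
  A: (14551/45598)²·(1−477/14551)·47090000/477 = 9723.6453
  D: (179/45598)²·(1−40/179)·183100000/40 = 54.777801
  C: (15209/45598)²·(1−2699/15209)·33950000/2699 = 1151.0741
  → Var(ȳ_str) = 17602.716.
Var(ȳ_srs) = (1 − 3451/45598)·67090000/3451 = 17969.405.
deff = 17602.716 / 17969.405 = 0.9796.

0.9796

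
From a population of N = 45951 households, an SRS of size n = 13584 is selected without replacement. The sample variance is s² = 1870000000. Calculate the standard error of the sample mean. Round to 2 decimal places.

Under SRS without replacement, Var(ȳ) = (1 − f)·s²/n with f = n/N = 13584/45951 = 0.29561925.
Var(ȳ) = (1 − 0.29561925)·1870000000/13584 = 0.70438075·137661.96 = 96966.432.
SE(ȳ) = √(96966.432) = 311.39.

311.39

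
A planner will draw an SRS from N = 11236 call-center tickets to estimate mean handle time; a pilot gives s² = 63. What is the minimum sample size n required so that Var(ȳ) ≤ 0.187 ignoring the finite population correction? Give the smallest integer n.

Without fpc, n₀ = s²/D = 63/0.187 = 336.8984.
Rounding up, n = 337.

337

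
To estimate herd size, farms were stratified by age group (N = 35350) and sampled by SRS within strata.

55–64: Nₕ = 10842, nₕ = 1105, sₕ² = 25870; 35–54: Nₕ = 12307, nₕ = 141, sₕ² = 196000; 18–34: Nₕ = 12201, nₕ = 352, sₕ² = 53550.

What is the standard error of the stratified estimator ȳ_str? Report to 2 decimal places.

13.64

Var(ȳ_str) = Σₕ Wₕ²(1 − fₕ)sₕ²/nₕ with Wₕ = Nₕ/N, N = 35350.
55–64: Wₕ = 0.30670438; term = 0.30670438²·(1 − 0.10191847)·25870/1105 = 1.9778342.
35–54: Wₕ = 0.34814710; term = 0.34814710²·(1 − 0.01145689)·196000/141 = 166.55518.
18–34: Wₕ = 0.34514851; term = 0.34514851²·(1 − 0.02885009)·53550/352 = 17.600099.
Sum = 186.13311.
SE = √(186.13311) = 13.64.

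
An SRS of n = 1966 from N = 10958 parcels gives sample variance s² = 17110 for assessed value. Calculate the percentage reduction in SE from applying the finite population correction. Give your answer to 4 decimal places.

f = n/N = 1966/10958 = 0.17941230.
SE_no-fpc = √(s²/n) = 2.9500763; SE_fpc = √((1−f)s²/n) = 2.6723648.
Ratio = √(1−f) = 0.90586296. Reduction = 100·(1 − 0.90586296) = 9.4137%.

9.4137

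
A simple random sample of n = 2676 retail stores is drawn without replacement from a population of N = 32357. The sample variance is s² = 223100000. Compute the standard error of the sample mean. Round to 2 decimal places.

Under SRS without replacement, Var(ȳ) = (1 − f)·s²/n with f = n/N = 2676/32357 = 0.08270235.
Var(ȳ) = (1 − 0.08270235)·223100000/2676 = 0.91729765·83370.703 = 76475.749.
SE(ȳ) = √(76475.749) = 276.54.

276.54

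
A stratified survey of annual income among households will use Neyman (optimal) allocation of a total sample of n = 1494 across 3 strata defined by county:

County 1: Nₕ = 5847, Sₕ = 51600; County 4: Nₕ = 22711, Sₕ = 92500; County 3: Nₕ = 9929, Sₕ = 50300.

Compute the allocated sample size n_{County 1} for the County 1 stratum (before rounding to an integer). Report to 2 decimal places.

Neyman allocation: nₕ = n·NₕSₕ / Σⱼ NⱼSⱼ.
Σ NⱼSⱼ = 5847·51600 + 22711·92500 + 9929·50300 = 2.9019014 × 10^9.
n_{County 1} = 1494·5847·51600 / (2.9019014 × 10^9) = 155.33.

155.33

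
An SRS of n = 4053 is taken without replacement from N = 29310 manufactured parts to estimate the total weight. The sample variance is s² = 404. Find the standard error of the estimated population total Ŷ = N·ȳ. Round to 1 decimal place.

8590.2

Var(Ŷ) = N²·Var(ȳ) = N²·(1 − n/N)·s²/n.
f = 4053/29310 = 0.13828045; Var(ȳ) = 0.86171955·404/4053 = 0.085895558.
Var(Ŷ) = 29310² · 0.085895558 = 7.3790821 × 10^7.
SE(Ŷ) = √(7.3790821 × 10^7) = 8590.2.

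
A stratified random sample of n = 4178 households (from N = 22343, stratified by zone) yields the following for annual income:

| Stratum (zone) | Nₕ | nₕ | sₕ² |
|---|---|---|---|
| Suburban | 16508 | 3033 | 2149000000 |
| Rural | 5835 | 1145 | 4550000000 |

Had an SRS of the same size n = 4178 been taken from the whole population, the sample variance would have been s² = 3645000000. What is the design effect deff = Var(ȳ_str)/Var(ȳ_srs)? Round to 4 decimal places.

0.7522

Var(ȳ_str) = Σ Wₕ²(1−fₕ)sₕ²/nₕ with Wₕ = Nₕ/22343:
  Suburban: (16508/22343)²·(1−3033/16508)·2149000000/3033 = 315721.58
  Rural: (5835/22343)²·(1−1145/5835)·4550000000/1145 = 217839.51
  → Var(ȳ_str) = 533561.09.
Var(ȳ_srs) = (1 − 4178/22343)·3645000000/4178 = 709288.66.
deff = 533561.09 / 709288.66 = 0.7522.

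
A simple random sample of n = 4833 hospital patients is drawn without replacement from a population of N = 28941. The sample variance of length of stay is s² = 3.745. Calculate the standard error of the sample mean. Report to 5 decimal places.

0.02541

Under SRS without replacement, Var(ȳ) = (1 − f)·s²/n with f = n/N = 4833/28941 = 0.16699492.
Var(ȳ) = (1 − 0.16699492)·3.745/4833 = 0.83300508·7.7488103 × 10^-4 = 6.4547983 × 10^-4.
SE(ȳ) = √(6.4547983 × 10^-4) = 0.02541.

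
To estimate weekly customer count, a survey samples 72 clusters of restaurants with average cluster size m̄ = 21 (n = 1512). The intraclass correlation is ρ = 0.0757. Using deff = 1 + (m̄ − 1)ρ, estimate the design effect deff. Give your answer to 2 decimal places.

2.51

deff = 1 + (21 − 1)·0.0757 = 1 + 1.514 = 2.514.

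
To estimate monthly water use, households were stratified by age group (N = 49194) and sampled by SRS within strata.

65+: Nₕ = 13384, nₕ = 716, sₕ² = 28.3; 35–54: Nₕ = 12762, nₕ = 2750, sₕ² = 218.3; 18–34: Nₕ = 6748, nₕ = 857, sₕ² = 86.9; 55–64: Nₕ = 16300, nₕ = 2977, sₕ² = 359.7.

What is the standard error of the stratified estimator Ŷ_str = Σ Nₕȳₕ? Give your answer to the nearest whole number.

Var(Ŷ_str) = Σₕ Nₕ²(1 − fₕ)sₕ²/nₕ.
65+: 13384²·(1 − 716/13384)·28.3/716 = 6.7014286 × 10^6.
35–54: 12762²·(1 − 2750/12762)·218.3/2750 = 1.0142864 × 10^7.
18–34: 6748²·(1 − 857/6748)·86.9/857 = 4.0309095 × 10^6.
55–64: 16300²·(1 − 2977/16300)·359.7/2977 = 2.6239239 × 10^7.
Sum = 4.7114441 × 10^7.
SE = √(4.7114441 × 10^7) = 6864.

6864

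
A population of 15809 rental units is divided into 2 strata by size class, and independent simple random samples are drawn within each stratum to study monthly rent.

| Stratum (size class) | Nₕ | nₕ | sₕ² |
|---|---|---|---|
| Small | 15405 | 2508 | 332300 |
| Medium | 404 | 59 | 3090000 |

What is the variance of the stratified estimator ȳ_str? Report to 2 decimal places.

Var(ȳ_str) = Σₕ Wₕ²(1 − fₕ)sₕ²/nₕ with Wₕ = Nₕ/N, N = 15809.
Small: Wₕ = 0.97444494; term = 0.97444494²·(1 − 0.16280428)·332300/2508 = 105.32814.
Medium: Wₕ = 0.02555506; term = 0.02555506²·(1 − 0.14603960)·3090000/59 = 29.207752.
Sum = 134.53589.

134.54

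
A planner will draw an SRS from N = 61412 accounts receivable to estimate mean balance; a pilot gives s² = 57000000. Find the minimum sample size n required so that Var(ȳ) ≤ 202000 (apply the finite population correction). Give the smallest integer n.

281

Without fpc, n₀ = s²/D = 57000000/202000 = 282.1782.
With fpc, (1 − n/N)·s²/n ≤ D requires n ≥ n₀/(1 + n₀/N) = 282.1782/(1 + 282.1782/61412) = 280.8876.
Rounding up, n = 281.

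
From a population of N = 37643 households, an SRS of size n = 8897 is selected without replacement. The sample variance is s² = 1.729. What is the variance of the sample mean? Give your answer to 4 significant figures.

Under SRS without replacement, Var(ȳ) = (1 − f)·s²/n with f = n/N = 8897/37643 = 0.23635204.
Var(ȳ) = (1 − 0.23635204)·1.729/8897 = 0.76364796·1.9433517 × 10^-4 = 1.4840365 × 10^-4.

1.484 × 10^-4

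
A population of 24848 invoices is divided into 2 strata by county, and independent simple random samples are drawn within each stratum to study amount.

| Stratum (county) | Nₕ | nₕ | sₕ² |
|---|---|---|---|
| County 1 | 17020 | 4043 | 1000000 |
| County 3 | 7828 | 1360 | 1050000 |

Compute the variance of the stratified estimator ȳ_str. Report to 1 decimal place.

Var(ȳ_str) = Σₕ Wₕ²(1 − fₕ)sₕ²/nₕ with Wₕ = Nₕ/N, N = 24848.
County 1: Wₕ = 0.68496458; term = 0.68496458²·(1 − 0.23754407)·1000000/4043 = 88.480434.
County 3: Wₕ = 0.31503542; term = 0.31503542²·(1 − 0.17373531)·1050000/1360 = 63.312337.
Sum = 151.79277.

151.8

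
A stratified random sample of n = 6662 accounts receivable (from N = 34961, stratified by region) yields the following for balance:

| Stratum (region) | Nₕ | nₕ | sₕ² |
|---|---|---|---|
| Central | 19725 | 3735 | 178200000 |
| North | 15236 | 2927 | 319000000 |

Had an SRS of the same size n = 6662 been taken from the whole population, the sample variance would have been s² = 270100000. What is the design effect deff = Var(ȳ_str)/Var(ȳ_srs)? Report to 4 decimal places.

Var(ȳ_str) = Σ Wₕ²(1−fₕ)sₕ²/nₕ with Wₕ = Nₕ/34961:
  Central: (19725/34961)²·(1−3735/19725)·178200000/3735 = 12311.611
  North: (15236/34961)²·(1−2927/15236)·319000000/2927 = 16722.223
  → Var(ȳ_str) = 29033.834.
Var(ȳ_srs) = (1 − 6662/34961)·270100000/6662 = 32817.629.
deff = 29033.834 / 32817.629 = 0.8847.

0.8847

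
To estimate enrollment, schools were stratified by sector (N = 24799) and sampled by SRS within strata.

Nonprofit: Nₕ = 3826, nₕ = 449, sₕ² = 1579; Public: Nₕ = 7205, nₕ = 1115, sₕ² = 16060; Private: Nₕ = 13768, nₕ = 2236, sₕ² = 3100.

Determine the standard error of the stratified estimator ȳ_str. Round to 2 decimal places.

1.21

Var(ȳ_str) = Σₕ Wₕ²(1 − fₕ)sₕ²/nₕ with Wₕ = Nₕ/N, N = 24799.
Nonprofit: Wₕ = 0.15428041; term = 0.15428041²·(1 − 0.11735494)·1579/449 = 0.073882822.
Public: Wₕ = 0.29053591; term = 0.29053591²·(1 − 0.15475364)·16060/1115 = 1.0276698.
Private: Wₕ = 0.55518368; term = 0.55518368²·(1 − 0.16240558)·3100/2236 = 0.35792913.
Sum = 1.4594818.
SE = √(1.4594818) = 1.21.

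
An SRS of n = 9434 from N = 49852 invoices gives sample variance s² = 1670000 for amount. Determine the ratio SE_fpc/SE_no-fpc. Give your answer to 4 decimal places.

0.9004

f = n/N = 9434/49852 = 0.18924015.
SE_no-fpc = √(s²/n) = 13.30486; SE_fpc = √((1−f)s²/n) = 11.979989.
Ratio = √(1−f) = 0.90042204.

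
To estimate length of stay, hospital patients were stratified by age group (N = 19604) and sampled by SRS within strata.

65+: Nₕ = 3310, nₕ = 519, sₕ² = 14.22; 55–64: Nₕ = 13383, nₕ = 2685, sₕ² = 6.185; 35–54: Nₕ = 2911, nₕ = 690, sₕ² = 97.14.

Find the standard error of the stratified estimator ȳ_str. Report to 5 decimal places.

0.06233

Var(ȳ_str) = Σₕ Wₕ²(1 − fₕ)sₕ²/nₕ with Wₕ = Nₕ/N, N = 19604.
65+: Wₕ = 0.16884309; term = 0.16884309²·(1 − 0.15679758)·14.22/519 = 6.5861358 × 10^-4.
55–64: Wₕ = 0.68266680; term = 0.68266680²·(1 − 0.20062766)·6.185/2685 = 8.5814781 × 10^-4.
35–54: Wₕ = 0.14849010; term = 0.14849010²·(1 − 0.23703195)·97.14/690 = 0.0023683745.
Sum = 0.0038851359.
SE = √(0.0038851359) = 0.06233.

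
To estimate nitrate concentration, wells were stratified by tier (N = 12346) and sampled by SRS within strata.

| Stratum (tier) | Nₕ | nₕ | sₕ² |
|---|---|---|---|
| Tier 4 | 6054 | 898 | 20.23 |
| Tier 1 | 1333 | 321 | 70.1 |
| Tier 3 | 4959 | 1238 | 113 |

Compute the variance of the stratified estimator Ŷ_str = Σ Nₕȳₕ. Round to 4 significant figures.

Var(Ŷ_str) = Σₕ Nₕ²(1 − fₕ)sₕ²/nₕ.
Tier 4: 6054²·(1 − 898/6054)·20.23/898 = 703193.54.
Tier 1: 1333²·(1 − 321/1333)·70.1/321 = 294593.83.
Tier 3: 4959²·(1 − 1238/4959)·113/1238 = 1.6842695 × 10^6.
Sum = 2.6820569 × 10^6.

2.682 × 10^6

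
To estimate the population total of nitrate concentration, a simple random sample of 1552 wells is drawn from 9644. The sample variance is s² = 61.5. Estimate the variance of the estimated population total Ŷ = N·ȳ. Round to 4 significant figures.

Var(Ŷ) = N²·Var(ȳ) = N²·(1 − n/N)·s²/n.
f = 1552/9644 = 0.16092908; Var(ȳ) = 0.83907092·61.5/1552 = 0.033249267.
Var(Ŷ) = 9644² · 0.033249267 = 3.0924058 × 10^6.

3.092 × 10^6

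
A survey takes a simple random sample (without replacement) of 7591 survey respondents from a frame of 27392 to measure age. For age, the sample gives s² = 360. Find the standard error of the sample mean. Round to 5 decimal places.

Under SRS without replacement, Var(ȳ) = (1 − f)·s²/n with f = n/N = 7591/27392 = 0.27712471.
Var(ȳ) = (1 − 0.27712471)·360/7591 = 0.72287529·0.047424582 = 0.034282058.
SE(ȳ) = √(0.034282058) = 0.18515.

0.18515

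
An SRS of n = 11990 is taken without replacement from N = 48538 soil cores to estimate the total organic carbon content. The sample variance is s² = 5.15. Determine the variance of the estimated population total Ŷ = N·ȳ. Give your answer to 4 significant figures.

762000

Var(Ŷ) = N²·Var(ȳ) = N²·(1 − n/N)·s²/n.
f = 11990/48538 = 0.24702295; Var(ȳ) = 0.75297705·5.15/11990 = 3.2342217 × 10^-4.
Var(Ŷ) = 48538² · (3.2342217 × 10^-4) = 761962.4.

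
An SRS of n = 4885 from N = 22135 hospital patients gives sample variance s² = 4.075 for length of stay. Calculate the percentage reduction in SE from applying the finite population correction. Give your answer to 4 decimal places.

f = n/N = 4885/22135 = 0.22069121.
SE_no-fpc = √(s²/n) = 0.028882283; SE_fpc = √((1−f)s²/n) = 0.025496837.
Ratio = √(1−f) = 0.88278468. Reduction = 100·(1 − 0.88278468) = 11.7215%.

11.7215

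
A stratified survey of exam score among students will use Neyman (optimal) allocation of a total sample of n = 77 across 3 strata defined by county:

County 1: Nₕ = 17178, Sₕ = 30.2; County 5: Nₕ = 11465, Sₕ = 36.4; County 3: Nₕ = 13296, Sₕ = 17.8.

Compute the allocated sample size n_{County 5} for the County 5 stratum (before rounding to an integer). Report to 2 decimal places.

27.40

Neyman allocation: nₕ = n·NₕSₕ / Σⱼ NⱼSⱼ.
Σ NⱼSⱼ = 17178·30.2 + 11465·36.4 + 13296·17.8 = 1.1727704 × 10^6.
n_{County 5} = 77·11465·36.4 / (1.1727704 × 10^6) = 27.40.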